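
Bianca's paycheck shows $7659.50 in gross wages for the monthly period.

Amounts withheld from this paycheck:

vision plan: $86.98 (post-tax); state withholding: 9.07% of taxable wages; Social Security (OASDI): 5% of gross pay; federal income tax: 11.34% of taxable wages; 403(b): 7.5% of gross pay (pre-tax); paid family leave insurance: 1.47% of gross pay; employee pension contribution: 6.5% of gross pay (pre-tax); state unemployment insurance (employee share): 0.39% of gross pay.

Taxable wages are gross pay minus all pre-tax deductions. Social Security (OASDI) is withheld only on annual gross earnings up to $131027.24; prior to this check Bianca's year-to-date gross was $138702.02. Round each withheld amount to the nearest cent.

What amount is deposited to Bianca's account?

403(b): $7659.50 × 0.075 = $574.46
Employee pension contribution: $7659.50 × 0.065 = $497.87
Pre-tax total = $574.46 + $497.87 = $1072.33
Taxable wages = $7659.50 − $1072.33 = $6587.17
Federal income tax: $6587.17 × 0.1134 = $746.99
State withholding: $6587.17 × 0.0907 = $597.46
State unemployment insurance (employee share): $7659.50 × 0.0039 = $29.87
Social Security (OASDI): annual cap $131027.24 already reached (YTD $138702.02), so $0.00
Paid family leave insurance: $7659.50 × 0.0147 = $112.59
Vision plan: $86.98
Total deductions = $574.46 + $497.87 + $746.99 + $597.46 + $29.87 + $0.00 + $112.59 + $86.98 = $2646.22
Net pay = $7659.50 − $2646.22 = $5013.28

$5013.28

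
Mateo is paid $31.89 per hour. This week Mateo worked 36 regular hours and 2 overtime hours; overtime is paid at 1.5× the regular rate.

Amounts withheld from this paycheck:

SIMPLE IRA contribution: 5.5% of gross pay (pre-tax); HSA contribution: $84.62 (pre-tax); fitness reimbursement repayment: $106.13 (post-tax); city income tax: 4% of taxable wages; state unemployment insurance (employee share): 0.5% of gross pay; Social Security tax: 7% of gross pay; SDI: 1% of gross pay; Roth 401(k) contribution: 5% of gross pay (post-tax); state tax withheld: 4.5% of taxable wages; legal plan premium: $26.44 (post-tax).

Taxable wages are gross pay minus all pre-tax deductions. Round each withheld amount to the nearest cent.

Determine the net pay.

Regular pay: 36 × $31.89 = $1148.04
Overtime pay: 2 × $31.89 × 1.5 = $95.67
Gross pay = $1148.04 + $95.67 = $1243.71
HSA contribution: $84.62
SIMPLE IRA contribution: $1243.71 × 0.055 = $68.40
Pre-tax total = $84.62 + $68.40 = $153.02
Taxable wages = $1243.71 − $153.02 = $1090.69
State tax withheld: $1090.69 × 0.045 = $49.08
City income tax: $1090.69 × 0.04 = $43.63
SDI: $1243.71 × 0.01 = $12.44
Social Security tax: $1243.71 × 0.07 = $87.06
State unemployment insurance (employee share): $1243.71 × 0.005 = $6.22
Fitness reimbursement repayment: $106.13
Legal plan premium: $26.44
Roth 401(k) contribution: $1243.71 × 0.05 = $62.19
Total deductions = $84.62 + $68.40 + $49.08 + $43.63 + $12.44 + $87.06 + $6.22 + $106.13 + $26.44 + $62.19 = $546.21
Net pay = $1243.71 − $546.21 = $697.50

$697.50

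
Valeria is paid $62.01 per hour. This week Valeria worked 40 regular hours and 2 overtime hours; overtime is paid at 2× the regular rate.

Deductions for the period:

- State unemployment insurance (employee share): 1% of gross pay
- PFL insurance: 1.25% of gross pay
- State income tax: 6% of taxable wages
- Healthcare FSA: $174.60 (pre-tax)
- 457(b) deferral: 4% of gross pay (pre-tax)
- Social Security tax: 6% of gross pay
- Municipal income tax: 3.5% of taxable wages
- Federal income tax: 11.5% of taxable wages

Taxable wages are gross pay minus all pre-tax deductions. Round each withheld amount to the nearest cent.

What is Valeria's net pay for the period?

Regular pay: 40 × $62.01 = $2480.40
Overtime pay: 2 × $62.01 × 2 = $248.04
Gross pay = $2480.40 + $248.04 = $2728.44
457(b) deferral: $2728.44 × 0.04 = $109.14
Healthcare FSA: $174.60
Pre-tax total = $109.14 + $174.60 = $283.74
Taxable wages = $2728.44 − $283.74 = $2444.70
Federal income tax: $2444.70 × 0.115 = $281.14
State income tax: $2444.70 × 0.06 = $146.68
Municipal income tax: $2444.70 × 0.035 = $85.56
State unemployment insurance (employee share): $2728.44 × 0.01 = $27.28
PFL insurance: $2728.44 × 0.0125 = $34.11
Social Security tax: $2728.44 × 0.06 = $163.71
Total deductions = $109.14 + $174.60 + $281.14 + $146.68 + $85.56 + $27.28 + $34.11 + $163.71 = $1022.22
Net pay = $2728.44 − $1022.22 = $1706.22

$1706.22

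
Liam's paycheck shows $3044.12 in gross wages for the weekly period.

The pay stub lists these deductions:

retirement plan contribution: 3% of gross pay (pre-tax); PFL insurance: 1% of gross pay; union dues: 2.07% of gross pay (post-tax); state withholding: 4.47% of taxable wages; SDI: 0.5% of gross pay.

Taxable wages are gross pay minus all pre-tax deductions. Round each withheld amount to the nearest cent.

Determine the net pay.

Retirement plan contribution: $3044.12 × 0.03 = $91.32
Taxable wages = $3044.12 − $91.32 = $2952.80
State withholding: $2952.80 × 0.0447 = $131.99
SDI: $3044.12 × 0.005 = $15.22
PFL insurance: $3044.12 × 0.01 = $30.44
Union dues: $3044.12 × 0.0207 = $63.01
Total deductions = $91.32 + $131.99 + $15.22 + $30.44 + $63.01 = $331.98
Net pay = $3044.12 − $331.98 = $2712.14

$2712.14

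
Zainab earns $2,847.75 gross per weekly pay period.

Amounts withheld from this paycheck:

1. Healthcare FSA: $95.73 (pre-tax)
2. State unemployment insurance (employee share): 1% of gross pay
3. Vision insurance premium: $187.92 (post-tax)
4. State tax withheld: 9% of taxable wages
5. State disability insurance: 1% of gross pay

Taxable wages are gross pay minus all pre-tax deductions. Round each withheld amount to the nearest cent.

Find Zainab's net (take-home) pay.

$2,259.46

Healthcare FSA: $95.73
Taxable wages = $2,847.75 − $95.73 = $2,752.02
State tax withheld: $2,752.02 × 0.09 = $247.68
State unemployment insurance (employee share): $2,847.75 × 0.01 = $28.48
State disability insurance: $2,847.75 × 0.01 = $28.48
Vision insurance premium: $187.92
Total deductions = $95.73 + $247.68 + $28.48 + $28.48 + $187.92 = $588.29
Net pay = $2,847.75 − $588.29 = $2,259.46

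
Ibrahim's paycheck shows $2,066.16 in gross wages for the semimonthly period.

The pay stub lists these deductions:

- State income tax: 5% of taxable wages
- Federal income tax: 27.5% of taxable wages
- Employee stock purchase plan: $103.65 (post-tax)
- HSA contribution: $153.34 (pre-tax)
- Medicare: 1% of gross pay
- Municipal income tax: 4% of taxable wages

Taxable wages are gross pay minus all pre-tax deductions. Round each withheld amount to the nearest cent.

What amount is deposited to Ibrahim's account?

$1,090.33

HSA contribution: $153.34
Taxable wages = $2,066.16 − $153.34 = $1,912.82
State income tax: $1,912.82 × 0.05 = $95.64
Federal income tax: $1,912.82 × 0.275 = $526.03
Municipal income tax: $1,912.82 × 0.04 = $76.51
Medicare: $2,066.16 × 0.01 = $20.66
Employee stock purchase plan: $103.65
Total deductions = $153.34 + $95.64 + $526.03 + $76.51 + $20.66 + $103.65 = $975.83
Net pay = $2,066.16 − $975.83 = $1,090.33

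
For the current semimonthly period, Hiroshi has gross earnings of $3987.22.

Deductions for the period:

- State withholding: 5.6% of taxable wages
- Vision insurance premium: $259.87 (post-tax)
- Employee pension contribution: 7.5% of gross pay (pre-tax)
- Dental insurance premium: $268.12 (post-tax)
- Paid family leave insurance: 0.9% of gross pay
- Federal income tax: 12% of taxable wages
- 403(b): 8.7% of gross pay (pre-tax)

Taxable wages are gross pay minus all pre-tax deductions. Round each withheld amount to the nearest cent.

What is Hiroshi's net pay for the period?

$2189.36

403(b): $3987.22 × 0.087 = $346.89
Employee pension contribution: $3987.22 × 0.075 = $299.04
Pre-tax total = $346.89 + $299.04 = $645.93
Taxable wages = $3987.22 − $645.93 = $3341.29
Federal income tax: $3341.29 × 0.12 = $400.95
State withholding: $3341.29 × 0.056 = $187.11
Paid family leave insurance: $3987.22 × 0.009 = $35.88
Vision insurance premium: $259.87
Dental insurance premium: $268.12
Total deductions = $346.89 + $299.04 + $400.95 + $187.11 + $35.88 + $259.87 + $268.12 = $1797.86
Net pay = $3987.22 − $1797.86 = $2189.36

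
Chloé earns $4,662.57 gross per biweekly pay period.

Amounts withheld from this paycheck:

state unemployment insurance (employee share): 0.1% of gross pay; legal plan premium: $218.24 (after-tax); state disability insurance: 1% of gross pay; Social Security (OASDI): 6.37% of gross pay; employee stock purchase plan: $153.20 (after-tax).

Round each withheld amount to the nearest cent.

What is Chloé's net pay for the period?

Social Security (OASDI): $4,662.57 × 0.0637 = $297.01
State unemployment insurance (employee share): $4,662.57 × 0.001 = $4.66
State disability insurance: $4,662.57 × 0.01 = $46.63
Legal plan premium: $218.24
Employee stock purchase plan: $153.20
Total deductions = $297.01 + $4.66 + $46.63 + $218.24 + $153.20 = $719.74
Net pay = $4,662.57 − $719.74 = $3,942.83

$3,942.83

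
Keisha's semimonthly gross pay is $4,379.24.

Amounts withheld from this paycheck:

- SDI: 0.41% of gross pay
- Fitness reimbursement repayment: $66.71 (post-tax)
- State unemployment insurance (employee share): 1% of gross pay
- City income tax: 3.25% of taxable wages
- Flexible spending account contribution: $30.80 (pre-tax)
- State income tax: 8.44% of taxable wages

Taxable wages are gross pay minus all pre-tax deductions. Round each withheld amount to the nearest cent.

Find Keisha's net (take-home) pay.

$3,711.66

Flexible spending account contribution: $30.80
Taxable wages = $4,379.24 − $30.80 = $4,348.44
State income tax: $4,348.44 × 0.0844 = $367.01
City income tax: $4,348.44 × 0.0325 = $141.32
SDI: $4,379.24 × 0.0041 = $17.95
State unemployment insurance (employee share): $4,379.24 × 0.01 = $43.79
Fitness reimbursement repayment: $66.71
Total deductions = $30.80 + $367.01 + $141.32 + $17.95 + $43.79 + $66.71 = $667.58
Net pay = $4,379.24 − $667.58 = $3,711.66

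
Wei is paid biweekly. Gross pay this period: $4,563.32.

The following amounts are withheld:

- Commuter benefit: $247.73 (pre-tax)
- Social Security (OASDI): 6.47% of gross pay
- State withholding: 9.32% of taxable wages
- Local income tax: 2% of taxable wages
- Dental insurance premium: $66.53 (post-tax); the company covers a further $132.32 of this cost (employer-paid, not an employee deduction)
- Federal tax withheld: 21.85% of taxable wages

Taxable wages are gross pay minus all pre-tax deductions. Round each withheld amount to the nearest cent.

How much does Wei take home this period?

$2,522.33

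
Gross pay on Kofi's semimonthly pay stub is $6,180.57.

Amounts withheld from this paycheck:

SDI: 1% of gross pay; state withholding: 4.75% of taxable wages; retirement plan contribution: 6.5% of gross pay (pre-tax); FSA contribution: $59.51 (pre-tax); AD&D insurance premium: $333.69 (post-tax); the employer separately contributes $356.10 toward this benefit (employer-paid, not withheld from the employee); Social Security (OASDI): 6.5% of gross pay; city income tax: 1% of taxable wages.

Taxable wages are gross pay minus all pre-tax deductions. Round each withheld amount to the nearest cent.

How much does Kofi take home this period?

Retirement plan contribution: $6,180.57 × 0.065 = $401.74
FSA contribution: $59.51
Pre-tax total = $401.74 + $59.51 = $461.25
Taxable wages = $6,180.57 − $461.25 = $5,719.32
State withholding: $5,719.32 × 0.0475 = $271.67
City income tax: $5,719.32 × 0.01 = $57.19
Social Security (OASDI): $6,180.57 × 0.065 = $401.74
SDI: $6,180.57 × 0.01 = $61.81
AD&D insurance premium: $333.69
(Employer's $356.10 toward AD&D insurance premium is not withheld from the employee.)
Total deductions = $401.74 + $59.51 + $271.67 + $57.19 + $401.74 + $61.81 + $333.69 = $1,587.35
Net pay = $6,180.57 − $1,587.35 = $4,593.22

$4,593.22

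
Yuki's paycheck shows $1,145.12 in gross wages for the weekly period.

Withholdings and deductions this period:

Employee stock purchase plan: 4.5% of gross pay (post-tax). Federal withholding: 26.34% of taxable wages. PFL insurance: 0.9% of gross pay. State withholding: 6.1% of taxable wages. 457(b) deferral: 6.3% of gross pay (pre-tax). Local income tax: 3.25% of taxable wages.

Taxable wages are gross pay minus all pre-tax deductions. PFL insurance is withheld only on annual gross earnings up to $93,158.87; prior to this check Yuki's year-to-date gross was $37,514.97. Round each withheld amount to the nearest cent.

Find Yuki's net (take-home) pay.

457(b) deferral: $1,145.12 × 0.063 = $72.14
Taxable wages = $1,145.12 − $72.14 = $1,072.98
Federal withholding: $1,072.98 × 0.2634 = $282.62
State withholding: $1,072.98 × 0.061 = $65.45
Local income tax: $1,072.98 × 0.0325 = $34.87
PFL insurance: cap not yet reached, full $1,145.12 is subject → $1,145.12 × 0.009 = $10.31
Employee stock purchase plan: $1,145.12 × 0.045 = $51.53
Total deductions = $72.14 + $282.62 + $65.45 + $34.87 + $10.31 + $51.53 = $516.92
Net pay = $1,145.12 − $516.92 = $628.20

$628.20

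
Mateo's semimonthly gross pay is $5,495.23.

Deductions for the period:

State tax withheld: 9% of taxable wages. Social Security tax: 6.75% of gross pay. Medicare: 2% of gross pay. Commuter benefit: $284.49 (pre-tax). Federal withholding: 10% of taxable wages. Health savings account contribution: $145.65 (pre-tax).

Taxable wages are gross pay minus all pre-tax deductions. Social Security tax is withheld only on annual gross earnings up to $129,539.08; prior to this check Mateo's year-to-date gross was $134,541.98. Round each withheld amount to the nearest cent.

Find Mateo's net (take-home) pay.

Health savings account contribution: $145.65
Commuter benefit: $284.49
Pre-tax total = $145.65 + $284.49 = $430.14
Taxable wages = $5,495.23 − $430.14 = $5,065.09
State tax withheld: $5,065.09 × 0.09 = $455.86
Federal withholding: $5,065.09 × 0.1 = $506.51
Medicare: $5,495.23 × 0.02 = $109.90
Social Security tax: annual cap $129,539.08 already reached (YTD $134,541.98), so $0.00
Total deductions = $145.65 + $284.49 + $455.86 + $506.51 + $109.90 + $0.00 = $1,502.41
Net pay = $5,495.23 − $1,502.41 = $3,992.82

$3,992.82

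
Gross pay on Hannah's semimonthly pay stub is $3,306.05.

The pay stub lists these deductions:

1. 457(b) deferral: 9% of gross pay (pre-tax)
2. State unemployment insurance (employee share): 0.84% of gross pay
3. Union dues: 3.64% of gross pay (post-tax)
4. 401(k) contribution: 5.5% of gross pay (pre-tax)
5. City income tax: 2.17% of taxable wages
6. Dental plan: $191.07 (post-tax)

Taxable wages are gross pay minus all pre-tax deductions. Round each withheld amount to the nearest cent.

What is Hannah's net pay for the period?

$2,426.16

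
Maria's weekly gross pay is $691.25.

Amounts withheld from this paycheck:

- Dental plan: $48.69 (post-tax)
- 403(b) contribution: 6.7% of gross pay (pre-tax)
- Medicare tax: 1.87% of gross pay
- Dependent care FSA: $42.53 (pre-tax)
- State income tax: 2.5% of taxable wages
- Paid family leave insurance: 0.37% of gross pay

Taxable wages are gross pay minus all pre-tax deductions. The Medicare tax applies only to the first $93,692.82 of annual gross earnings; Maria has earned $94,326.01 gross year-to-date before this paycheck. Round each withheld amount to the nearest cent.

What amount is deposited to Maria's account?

$536.10

Dependent care FSA: $42.53
403(b) contribution: $691.25 × 0.067 = $46.31
Pre-tax total = $42.53 + $46.31 = $88.84
Taxable wages = $691.25 − $88.84 = $602.41
State income tax: $602.41 × 0.025 = $15.06
Paid family leave insurance: $691.25 × 0.0037 = $2.56
Medicare tax: annual cap $93,692.82 already reached (YTD $94,326.01), so $0.00
Dental plan: $48.69
Total deductions = $42.53 + $46.31 + $15.06 + $2.56 + $0.00 + $48.69 = $155.15
Net pay = $691.25 − $155.15 = $536.10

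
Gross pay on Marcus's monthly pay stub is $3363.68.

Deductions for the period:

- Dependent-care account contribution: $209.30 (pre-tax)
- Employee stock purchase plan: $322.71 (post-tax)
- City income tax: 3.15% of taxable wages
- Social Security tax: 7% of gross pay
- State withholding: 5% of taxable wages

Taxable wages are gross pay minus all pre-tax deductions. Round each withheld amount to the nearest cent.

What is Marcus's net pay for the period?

Dependent-care account contribution: $209.30
Taxable wages = $3363.68 − $209.30 = $3154.38
City income tax: $3154.38 × 0.0315 = $99.36
State withholding: $3154.38 × 0.05 = $157.72
Social Security tax: $3363.68 × 0.07 = $235.46
Employee stock purchase plan: $322.71
Total deductions = $209.30 + $99.36 + $157.72 + $235.46 + $322.71 = $1024.55
Net pay = $3363.68 − $1024.55 = $2339.13

$2339.13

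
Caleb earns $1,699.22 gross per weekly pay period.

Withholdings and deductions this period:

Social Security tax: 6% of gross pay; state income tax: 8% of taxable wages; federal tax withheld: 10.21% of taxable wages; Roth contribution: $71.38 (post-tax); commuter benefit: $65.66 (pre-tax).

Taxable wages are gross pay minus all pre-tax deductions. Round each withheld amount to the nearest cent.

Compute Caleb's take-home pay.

Commuter benefit: $65.66
Taxable wages = $1,699.22 − $65.66 = $1,633.56
State income tax: $1,633.56 × 0.08 = $130.68
Federal tax withheld: $1,633.56 × 0.1021 = $166.79
Social Security tax: $1,699.22 × 0.06 = $101.95
Roth contribution: $71.38
Total deductions = $65.66 + $130.68 + $166.79 + $101.95 + $71.38 = $536.46
Net pay = $1,699.22 − $536.46 = $1,162.76

$1,162.76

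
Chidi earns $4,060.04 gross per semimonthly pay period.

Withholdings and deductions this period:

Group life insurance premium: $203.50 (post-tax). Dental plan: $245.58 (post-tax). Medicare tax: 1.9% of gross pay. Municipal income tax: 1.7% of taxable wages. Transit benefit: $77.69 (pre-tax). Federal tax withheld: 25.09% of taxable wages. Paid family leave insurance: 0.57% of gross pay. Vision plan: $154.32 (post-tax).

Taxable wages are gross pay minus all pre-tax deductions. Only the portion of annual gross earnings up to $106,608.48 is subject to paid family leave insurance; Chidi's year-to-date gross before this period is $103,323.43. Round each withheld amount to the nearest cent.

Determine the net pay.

Transit benefit: $77.69
Taxable wages = $4,060.04 − $77.69 = $3,982.35
Municipal income tax: $3,982.35 × 0.017 = $67.70
Federal tax withheld: $3,982.35 × 0.2509 = $999.17
Medicare tax: $4,060.04 × 0.019 = $77.14
Paid family leave insurance: only $106,608.48 − $103,323.43 = $3,285.05 of this check is subject → $3,285.05 × 0.0057 = $18.72
Group life insurance premium: $203.50
Dental plan: $245.58
Vision plan: $154.32
Total deductions = $77.69 + $67.70 + $999.17 + $77.14 + $18.72 + $203.50 + $245.58 + $154.32 = $1,843.82
Net pay = $4,060.04 − $1,843.82 = $2,216.22

$2,216.22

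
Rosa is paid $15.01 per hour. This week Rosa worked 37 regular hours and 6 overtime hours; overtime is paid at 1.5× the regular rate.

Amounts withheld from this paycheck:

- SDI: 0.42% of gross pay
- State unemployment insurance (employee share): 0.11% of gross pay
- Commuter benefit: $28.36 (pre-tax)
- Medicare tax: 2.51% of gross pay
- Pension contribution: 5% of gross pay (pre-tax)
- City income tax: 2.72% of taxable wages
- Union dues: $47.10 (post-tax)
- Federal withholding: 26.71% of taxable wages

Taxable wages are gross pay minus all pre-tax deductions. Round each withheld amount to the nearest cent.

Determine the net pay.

$374.79

Regular pay: 37 × $15.01 = $555.37
Overtime pay: 6 × $15.01 × 1.5 = $135.09
Gross pay = $555.37 + $135.09 = $690.46
Commuter benefit: $28.36
Pension contribution: $690.46 × 0.05 = $34.52
Pre-tax total = $28.36 + $34.52 = $62.88
Taxable wages = $690.46 − $62.88 = $627.58
City income tax: $627.58 × 0.0272 = $17.07
Federal withholding: $627.58 × 0.2671 = $167.63
Medicare tax: $690.46 × 0.0251 = $17.33
State unemployment insurance (employee share): $690.46 × 0.0011 = $0.76
SDI: $690.46 × 0.0042 = $2.90
Union dues: $47.10
Total deductions = $28.36 + $34.52 + $17.07 + $167.63 + $17.33 + $0.76 + $2.90 + $47.10 = $315.67
Net pay = $690.46 − $315.67 = $374.79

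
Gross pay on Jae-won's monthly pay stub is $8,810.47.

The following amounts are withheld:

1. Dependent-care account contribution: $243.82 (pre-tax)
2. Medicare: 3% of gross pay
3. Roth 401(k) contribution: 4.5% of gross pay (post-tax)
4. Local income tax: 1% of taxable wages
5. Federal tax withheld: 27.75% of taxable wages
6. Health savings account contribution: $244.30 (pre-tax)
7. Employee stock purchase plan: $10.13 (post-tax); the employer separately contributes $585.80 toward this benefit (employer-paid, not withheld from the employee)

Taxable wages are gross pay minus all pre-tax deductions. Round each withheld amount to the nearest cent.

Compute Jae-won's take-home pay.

Dependent-care account contribution: $243.82
Health savings account contribution: $244.30
Pre-tax total = $243.82 + $244.30 = $488.12
Taxable wages = $8,810.47 − $488.12 = $8,322.35
Local income tax: $8,322.35 × 0.01 = $83.22
Federal tax withheld: $8,322.35 × 0.2775 = $2,309.45
Medicare: $8,810.47 × 0.03 = $264.31
Employee stock purchase plan: $10.13
Roth 401(k) contribution: $8,810.47 × 0.045 = $396.47
(Employer's $585.80 toward employee stock purchase plan is not withheld from the employee.)
Total deductions = $243.82 + $244.30 + $83.22 + $2,309.45 + $264.31 + $10.13 + $396.47 = $3,551.70
Net pay = $8,810.47 − $3,551.70 = $5,258.77

$5,258.77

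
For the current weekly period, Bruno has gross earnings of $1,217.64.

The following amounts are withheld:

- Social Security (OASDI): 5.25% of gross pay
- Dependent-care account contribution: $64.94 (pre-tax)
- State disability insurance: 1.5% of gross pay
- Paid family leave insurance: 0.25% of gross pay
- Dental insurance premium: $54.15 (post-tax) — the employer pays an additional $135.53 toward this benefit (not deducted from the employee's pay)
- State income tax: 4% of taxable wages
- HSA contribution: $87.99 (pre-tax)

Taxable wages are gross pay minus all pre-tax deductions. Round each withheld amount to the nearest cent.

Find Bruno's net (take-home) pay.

$882.74

Dependent-care account contribution: $64.94
HSA contribution: $87.99
Pre-tax total = $64.94 + $87.99 = $152.93
Taxable wages = $1,217.64 − $152.93 = $1,064.71
State income tax: $1,064.71 × 0.04 = $42.59
State disability insurance: $1,217.64 × 0.015 = $18.26
Social Security (OASDI): $1,217.64 × 0.0525 = $63.93
Paid family leave insurance: $1,217.64 × 0.0025 = $3.04
Dental insurance premium: $54.15
(Employer's $135.53 toward dental insurance premium is not withheld from the employee.)
Total deductions = $64.94 + $87.99 + $42.59 + $18.26 + $63.93 + $3.04 + $54.15 = $334.90
Net pay = $1,217.64 − $334.90 = $882.74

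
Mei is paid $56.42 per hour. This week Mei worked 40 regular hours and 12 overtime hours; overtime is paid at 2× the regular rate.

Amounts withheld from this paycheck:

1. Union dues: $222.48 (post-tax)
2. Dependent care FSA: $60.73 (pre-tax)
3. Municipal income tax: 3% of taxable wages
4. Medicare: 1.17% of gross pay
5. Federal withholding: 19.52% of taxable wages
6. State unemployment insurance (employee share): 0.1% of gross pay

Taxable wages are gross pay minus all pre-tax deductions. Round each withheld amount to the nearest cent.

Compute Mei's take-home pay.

$2482.32

Regular pay: 40 × $56.42 = $2256.80
Overtime pay: 12 × $56.42 × 2 = $1354.08
Gross pay = $2256.80 + $1354.08 = $3610.88
Dependent care FSA: $60.73
Taxable wages = $3610.88 − $60.73 = $3550.15
Municipal income tax: $3550.15 × 0.03 = $106.50
Federal withholding: $3550.15 × 0.1952 = $692.99
Medicare: $3610.88 × 0.0117 = $42.25
State unemployment insurance (employee share): $3610.88 × 0.001 = $3.61
Union dues: $222.48
Total deductions = $60.73 + $106.50 + $692.99 + $42.25 + $3.61 + $222.48 = $1128.56
Net pay = $3610.88 − $1128.56 = $2482.32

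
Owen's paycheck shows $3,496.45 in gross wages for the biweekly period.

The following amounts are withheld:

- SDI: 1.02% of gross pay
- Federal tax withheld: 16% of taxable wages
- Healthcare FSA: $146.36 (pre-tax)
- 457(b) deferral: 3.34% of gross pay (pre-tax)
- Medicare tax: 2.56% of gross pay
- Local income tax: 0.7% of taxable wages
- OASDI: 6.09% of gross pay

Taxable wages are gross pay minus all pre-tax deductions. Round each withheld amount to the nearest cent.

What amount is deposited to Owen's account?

$2,355.25

Healthcare FSA: $146.36
457(b) deferral: $3,496.45 × 0.0334 = $116.78
Pre-tax total = $146.36 + $116.78 = $263.14
Taxable wages = $3,496.45 − $263.14 = $3,233.31
Local income tax: $3,233.31 × 0.007 = $22.63
Federal tax withheld: $3,233.31 × 0.16 = $517.33
OASDI: $3,496.45 × 0.0609 = $212.93
Medicare tax: $3,496.45 × 0.0256 = $89.51
SDI: $3,496.45 × 0.0102 = $35.66
Total deductions = $146.36 + $116.78 + $22.63 + $517.33 + $212.93 + $89.51 + $35.66 = $1,141.20
Net pay = $3,496.45 − $1,141.20 = $2,355.25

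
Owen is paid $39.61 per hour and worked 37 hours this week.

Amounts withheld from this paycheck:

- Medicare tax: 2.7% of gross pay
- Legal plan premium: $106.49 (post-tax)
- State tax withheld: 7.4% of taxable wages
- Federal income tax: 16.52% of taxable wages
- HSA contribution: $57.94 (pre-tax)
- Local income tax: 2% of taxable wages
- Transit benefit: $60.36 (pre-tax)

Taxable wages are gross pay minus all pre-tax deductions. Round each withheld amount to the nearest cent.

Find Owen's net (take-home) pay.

$851.99

Gross pay: 37 × $39.61 = $1,465.57
HSA contribution: $57.94
Transit benefit: $60.36
Pre-tax total = $57.94 + $60.36 = $118.30
Taxable wages = $1,465.57 − $118.30 = $1,347.27
Federal income tax: $1,347.27 × 0.1652 = $222.57
State tax withheld: $1,347.27 × 0.074 = $99.70
Local income tax: $1,347.27 × 0.02 = $26.95
Medicare tax: $1,465.57 × 0.027 = $39.57
Legal plan premium: $106.49
Total deductions = $57.94 + $60.36 + $222.57 + $99.70 + $26.95 + $39.57 + $106.49 = $613.58
Net pay = $1,465.57 − $613.58 = $851.99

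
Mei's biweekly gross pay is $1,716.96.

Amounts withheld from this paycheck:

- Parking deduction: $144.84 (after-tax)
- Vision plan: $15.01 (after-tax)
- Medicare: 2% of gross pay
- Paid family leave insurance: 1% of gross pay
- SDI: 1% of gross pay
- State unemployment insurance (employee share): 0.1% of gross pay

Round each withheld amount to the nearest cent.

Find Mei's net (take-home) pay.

SDI: $1,716.96 × 0.01 = $17.17
Paid family leave insurance: $1,716.96 × 0.01 = $17.17
Medicare: $1,716.96 × 0.02 = $34.34
State unemployment insurance (employee share): $1,716.96 × 0.001 = $1.72
Parking deduction: $144.84
Vision plan: $15.01
Total deductions = $17.17 + $17.17 + $34.34 + $1.72 + $144.84 + $15.01 = $230.25
Net pay = $1,716.96 − $230.25 = $1,486.71

$1,486.71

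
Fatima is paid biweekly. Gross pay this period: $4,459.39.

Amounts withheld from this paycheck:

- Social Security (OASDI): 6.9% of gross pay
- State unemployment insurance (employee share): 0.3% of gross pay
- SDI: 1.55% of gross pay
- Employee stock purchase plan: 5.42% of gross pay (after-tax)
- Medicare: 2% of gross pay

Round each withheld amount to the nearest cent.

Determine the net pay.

Social Security (OASDI): $4,459.39 × 0.069 = $307.70
State unemployment insurance (employee share): $4,459.39 × 0.003 = $13.38
Medicare: $4,459.39 × 0.02 = $89.19
SDI: $4,459.39 × 0.0155 = $69.12
Employee stock purchase plan: $4,459.39 × 0.0542 = $241.70
Total deductions = $307.70 + $13.38 + $89.19 + $69.12 + $241.70 = $721.09
Net pay = $4,459.39 − $721.09 = $3,738.30

$3,738.30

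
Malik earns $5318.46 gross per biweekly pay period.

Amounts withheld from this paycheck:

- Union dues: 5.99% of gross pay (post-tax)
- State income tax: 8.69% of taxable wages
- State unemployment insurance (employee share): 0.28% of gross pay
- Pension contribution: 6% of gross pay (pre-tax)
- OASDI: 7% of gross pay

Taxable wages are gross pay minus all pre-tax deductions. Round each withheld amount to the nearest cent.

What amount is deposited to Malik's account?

Pension contribution: $5318.46 × 0.06 = $319.11
Taxable wages = $5318.46 − $319.11 = $4999.35
State income tax: $4999.35 × 0.0869 = $434.44
OASDI: $5318.46 × 0.07 = $372.29
State unemployment insurance (employee share): $5318.46 × 0.0028 = $14.89
Union dues: $5318.46 × 0.0599 = $318.58
Total deductions = $319.11 + $434.44 + $372.29 + $14.89 + $318.58 = $1459.31
Net pay = $5318.46 − $1459.31 = $3859.15

$3859.15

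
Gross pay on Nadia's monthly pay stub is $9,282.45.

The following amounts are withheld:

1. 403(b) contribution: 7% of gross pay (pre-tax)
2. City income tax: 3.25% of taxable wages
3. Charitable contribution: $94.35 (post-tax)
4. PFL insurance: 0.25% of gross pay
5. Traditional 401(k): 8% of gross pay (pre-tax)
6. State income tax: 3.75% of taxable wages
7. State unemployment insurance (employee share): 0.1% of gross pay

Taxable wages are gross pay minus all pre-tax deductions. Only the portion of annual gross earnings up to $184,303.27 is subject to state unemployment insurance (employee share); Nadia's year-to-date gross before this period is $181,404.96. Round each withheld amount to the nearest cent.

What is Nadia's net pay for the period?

$7,217.31

403(b) contribution: $9,282.45 × 0.07 = $649.77
Traditional 401(k): $9,282.45 × 0.08 = $742.60
Pre-tax total = $649.77 + $742.60 = $1,392.37
Taxable wages = $9,282.45 − $1,392.37 = $7,890.08
State income tax: $7,890.08 × 0.0375 = $295.88
City income tax: $7,890.08 × 0.0325 = $256.43
PFL insurance: $9,282.45 × 0.0025 = $23.21
State unemployment insurance (employee share): only $184,303.27 − $181,404.96 = $2,898.31 of this check is subject → $2,898.31 × 0.001 = $2.90
Charitable contribution: $94.35
Total deductions = $649.77 + $742.60 + $295.88 + $256.43 + $23.21 + $2.90 + $94.35 = $2,065.14
Net pay = $9,282.45 − $2,065.14 = $7,217.31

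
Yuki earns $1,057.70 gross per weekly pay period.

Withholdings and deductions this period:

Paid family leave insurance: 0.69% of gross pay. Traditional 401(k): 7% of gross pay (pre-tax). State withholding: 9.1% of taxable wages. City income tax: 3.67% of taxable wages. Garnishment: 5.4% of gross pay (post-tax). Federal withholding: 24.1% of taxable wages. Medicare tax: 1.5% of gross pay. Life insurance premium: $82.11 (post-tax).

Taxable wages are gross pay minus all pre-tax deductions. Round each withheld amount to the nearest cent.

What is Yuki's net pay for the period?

Traditional 401(k): $1,057.70 × 0.07 = $74.04
Taxable wages = $1,057.70 − $74.04 = $983.66
State withholding: $983.66 × 0.091 = $89.51
Federal withholding: $983.66 × 0.241 = $237.06
City income tax: $983.66 × 0.0367 = $36.10
Medicare tax: $1,057.70 × 0.015 = $15.87
Paid family leave insurance: $1,057.70 × 0.0069 = $7.30
Garnishment: $1,057.70 × 0.054 = $57.12
Life insurance premium: $82.11
Total deductions = $74.04 + $89.51 + $237.06 + $36.10 + $15.87 + $7.30 + $57.12 + $82.11 = $599.11
Net pay = $1,057.70 − $599.11 = $458.59

$458.59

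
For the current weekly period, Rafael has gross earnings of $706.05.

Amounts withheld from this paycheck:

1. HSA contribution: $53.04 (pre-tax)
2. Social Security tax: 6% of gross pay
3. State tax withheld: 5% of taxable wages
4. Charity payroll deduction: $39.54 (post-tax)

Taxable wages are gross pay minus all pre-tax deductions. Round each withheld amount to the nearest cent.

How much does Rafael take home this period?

HSA contribution: $53.04
Taxable wages = $706.05 − $53.04 = $653.01
State tax withheld: $653.01 × 0.05 = $32.65
Social Security tax: $706.05 × 0.06 = $42.36
Charity payroll deduction: $39.54
Total deductions = $53.04 + $32.65 + $42.36 + $39.54 = $167.59
Net pay = $706.05 − $167.59 = $538.46

$538.46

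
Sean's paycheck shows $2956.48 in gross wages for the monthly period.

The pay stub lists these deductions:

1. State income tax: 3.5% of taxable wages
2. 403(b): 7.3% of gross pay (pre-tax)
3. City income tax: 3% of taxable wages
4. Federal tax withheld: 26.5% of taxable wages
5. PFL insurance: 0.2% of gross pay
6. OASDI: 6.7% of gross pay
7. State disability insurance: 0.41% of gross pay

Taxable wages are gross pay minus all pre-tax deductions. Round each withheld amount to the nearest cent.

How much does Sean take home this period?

$1620.14

403(b): $2956.48 × 0.073 = $215.82
Taxable wages = $2956.48 − $215.82 = $2740.66
State income tax: $2740.66 × 0.035 = $95.92
Federal tax withheld: $2740.66 × 0.265 = $726.27
City income tax: $2740.66 × 0.03 = $82.22
OASDI: $2956.48 × 0.067 = $198.08
PFL insurance: $2956.48 × 0.002 = $5.91
State disability insurance: $2956.48 × 0.0041 = $12.12
Total deductions = $215.82 + $95.92 + $726.27 + $82.22 + $198.08 + $5.91 + $12.12 = $1336.34
Net pay = $2956.48 − $1336.34 = $1620.14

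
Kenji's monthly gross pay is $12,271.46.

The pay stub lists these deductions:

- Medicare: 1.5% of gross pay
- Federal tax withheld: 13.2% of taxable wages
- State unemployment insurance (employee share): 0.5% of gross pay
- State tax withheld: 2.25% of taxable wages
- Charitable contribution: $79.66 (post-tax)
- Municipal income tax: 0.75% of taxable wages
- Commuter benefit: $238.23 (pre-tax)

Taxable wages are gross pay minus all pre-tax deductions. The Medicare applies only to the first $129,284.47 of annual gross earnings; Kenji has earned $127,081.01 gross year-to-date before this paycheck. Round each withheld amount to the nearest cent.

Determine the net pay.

Commuter benefit: $238.23
Taxable wages = $12,271.46 − $238.23 = $12,033.23
State tax withheld: $12,033.23 × 0.0225 = $270.75
Federal tax withheld: $12,033.23 × 0.132 = $1,588.39
Municipal income tax: $12,033.23 × 0.0075 = $90.25
State unemployment insurance (employee share): $12,271.46 × 0.005 = $61.36
Medicare: only $129,284.47 − $127,081.01 = $2,203.46 of this check is subject → $2,203.46 × 0.015 = $33.05
Charitable contribution: $79.66
Total deductions = $238.23 + $270.75 + $1,588.39 + $90.25 + $61.36 + $33.05 + $79.66 = $2,361.69
Net pay = $12,271.46 − $2,361.69 = $9,909.77

$9,909.77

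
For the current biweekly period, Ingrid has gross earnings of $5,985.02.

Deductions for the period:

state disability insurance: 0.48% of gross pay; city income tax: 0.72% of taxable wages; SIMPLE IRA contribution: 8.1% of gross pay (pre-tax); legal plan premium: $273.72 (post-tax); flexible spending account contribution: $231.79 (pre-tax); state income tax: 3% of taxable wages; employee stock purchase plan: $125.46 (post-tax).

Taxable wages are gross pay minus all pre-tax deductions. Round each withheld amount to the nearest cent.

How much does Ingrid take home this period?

Flexible spending account contribution: $231.79
SIMPLE IRA contribution: $5,985.02 × 0.081 = $484.79
Pre-tax total = $231.79 + $484.79 = $716.58
Taxable wages = $5,985.02 − $716.58 = $5,268.44
State income tax: $5,268.44 × 0.03 = $158.05
City income tax: $5,268.44 × 0.0072 = $37.93
State disability insurance: $5,985.02 × 0.0048 = $28.73
Legal plan premium: $273.72
Employee stock purchase plan: $125.46
Total deductions = $231.79 + $484.79 + $158.05 + $37.93 + $28.73 + $273.72 + $125.46 = $1,340.47
Net pay = $5,985.02 − $1,340.47 = $4,644.55

$4,644.55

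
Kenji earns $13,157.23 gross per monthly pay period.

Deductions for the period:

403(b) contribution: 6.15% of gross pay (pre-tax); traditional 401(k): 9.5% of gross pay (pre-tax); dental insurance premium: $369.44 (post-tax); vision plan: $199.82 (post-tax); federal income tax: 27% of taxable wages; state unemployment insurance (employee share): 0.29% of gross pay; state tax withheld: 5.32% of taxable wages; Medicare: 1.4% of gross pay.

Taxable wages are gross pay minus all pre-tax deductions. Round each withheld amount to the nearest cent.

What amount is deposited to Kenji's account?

$6,719.59

403(b) contribution: $13,157.23 × 0.0615 = $809.17
Traditional 401(k): $13,157.23 × 0.095 = $1,249.94
Pre-tax total = $809.17 + $1,249.94 = $2,059.11
Taxable wages = $13,157.23 − $2,059.11 = $11,098.12
Federal income tax: $11,098.12 × 0.27 = $2,996.49
State tax withheld: $11,098.12 × 0.0532 = $590.42
Medicare: $13,157.23 × 0.014 = $184.20
State unemployment insurance (employee share): $13,157.23 × 0.0029 = $38.16
Dental insurance premium: $369.44
Vision plan: $199.82
Total deductions = $809.17 + $1,249.94 + $2,996.49 + $590.42 + $184.20 + $38.16 + $369.44 + $199.82 = $6,437.64
Net pay = $13,157.23 − $6,437.64 = $6,719.59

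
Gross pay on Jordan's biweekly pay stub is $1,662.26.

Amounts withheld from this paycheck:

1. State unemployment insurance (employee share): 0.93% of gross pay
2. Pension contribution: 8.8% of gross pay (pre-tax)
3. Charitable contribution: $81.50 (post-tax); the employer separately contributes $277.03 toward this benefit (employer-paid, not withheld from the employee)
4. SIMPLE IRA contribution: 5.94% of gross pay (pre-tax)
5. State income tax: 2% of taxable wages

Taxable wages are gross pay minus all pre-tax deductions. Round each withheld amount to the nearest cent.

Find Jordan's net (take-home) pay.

Pension contribution: $1,662.26 × 0.088 = $146.28
SIMPLE IRA contribution: $1,662.26 × 0.0594 = $98.74
Pre-tax total = $146.28 + $98.74 = $245.02
Taxable wages = $1,662.26 − $245.02 = $1,417.24
State income tax: $1,417.24 × 0.02 = $28.34
State unemployment insurance (employee share): $1,662.26 × 0.0093 = $15.46
Charitable contribution: $81.50
(Employer's $277.03 toward charitable contribution is not withheld from the employee.)
Total deductions = $146.28 + $98.74 + $28.34 + $15.46 + $81.50 = $370.32
Net pay = $1,662.26 − $370.32 = $1,291.94

$1,291.94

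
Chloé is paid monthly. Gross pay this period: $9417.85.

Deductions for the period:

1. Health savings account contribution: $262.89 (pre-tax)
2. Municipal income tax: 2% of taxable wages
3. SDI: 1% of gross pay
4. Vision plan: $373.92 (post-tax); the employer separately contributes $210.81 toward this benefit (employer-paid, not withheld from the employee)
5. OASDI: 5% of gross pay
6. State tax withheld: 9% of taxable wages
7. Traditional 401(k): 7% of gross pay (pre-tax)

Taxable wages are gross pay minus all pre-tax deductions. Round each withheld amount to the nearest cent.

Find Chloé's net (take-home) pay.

$6622.20

Traditional 401(k): $9417.85 × 0.07 = $659.25
Health savings account contribution: $262.89
Pre-tax total = $659.25 + $262.89 = $922.14
Taxable wages = $9417.85 − $922.14 = $8495.71
State tax withheld: $8495.71 × 0.09 = $764.61
Municipal income tax: $8495.71 × 0.02 = $169.91
OASDI: $9417.85 × 0.05 = $470.89
SDI: $9417.85 × 0.01 = $94.18
Vision plan: $373.92
(Employer's $210.81 toward vision plan is not withheld from the employee.)
Total deductions = $659.25 + $262.89 + $764.61 + $169.91 + $470.89 + $94.18 + $373.92 = $2795.65
Net pay = $9417.85 − $2795.65 = $6622.20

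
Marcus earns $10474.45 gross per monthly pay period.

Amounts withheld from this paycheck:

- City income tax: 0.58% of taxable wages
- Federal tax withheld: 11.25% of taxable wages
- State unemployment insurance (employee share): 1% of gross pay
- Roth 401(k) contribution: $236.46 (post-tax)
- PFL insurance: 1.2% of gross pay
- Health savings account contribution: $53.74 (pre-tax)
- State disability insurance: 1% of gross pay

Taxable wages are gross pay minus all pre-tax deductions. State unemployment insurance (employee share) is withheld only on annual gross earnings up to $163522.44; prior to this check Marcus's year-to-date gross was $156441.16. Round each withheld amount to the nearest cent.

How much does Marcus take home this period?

$8650.24

Health savings account contribution: $53.74
Taxable wages = $10474.45 − $53.74 = $10420.71
City income tax: $10420.71 × 0.0058 = $60.44
Federal tax withheld: $10420.71 × 0.1125 = $1172.33
State unemployment insurance (employee share): only $163522.44 − $156441.16 = $7081.28 of this check is subject → $7081.28 × 0.01 = $70.81
PFL insurance: $10474.45 × 0.012 = $125.69
State disability insurance: $10474.45 × 0.01 = $104.74
Roth 401(k) contribution: $236.46
Total deductions = $53.74 + $60.44 + $1172.33 + $70.81 + $125.69 + $104.74 + $236.46 = $1824.21
Net pay = $10474.45 − $1824.21 = $8650.24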